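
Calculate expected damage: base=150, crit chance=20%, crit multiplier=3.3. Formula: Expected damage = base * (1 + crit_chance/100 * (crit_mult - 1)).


E[dmg] = base * (1 + crit_chance * (crit_mult - 1))
cc as decimal = 20/100 = 0.2
cm - 1 = 3.3 - 1 = 2.3
Bonus factor = 0.2 * 2.3 = 0.46
Total multiplier = 1 + 0.46 = 1.46
Expected damage = 150 * 1.46 = 219.00

219.00 damage


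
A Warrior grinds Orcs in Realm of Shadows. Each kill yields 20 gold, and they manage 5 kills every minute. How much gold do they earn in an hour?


Gold per minute = 20 * 5 = 100
Gold per hour = 100 * 60 = 6000

6000 gold/hour


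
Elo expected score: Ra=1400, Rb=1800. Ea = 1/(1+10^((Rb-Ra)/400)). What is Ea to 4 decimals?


Elo expected score: Ea = 1/(1 + 10^((Rb-Ra)/400))
Rb - Ra = 1800 - 1400 = 400
(Rb-Ra)/400 = 400/400 = 1.0
10^1.0 = 10.0
Ea = 1/(1 + 10.0) = 1/11.0 = 0.0909

0.0909


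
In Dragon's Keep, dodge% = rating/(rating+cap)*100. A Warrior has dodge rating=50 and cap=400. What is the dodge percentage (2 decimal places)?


dodge% = 50 / (50 + 400) * 100
= 50 / 450 * 100
= 0.111111 * 100
= 11.11%

11.11%


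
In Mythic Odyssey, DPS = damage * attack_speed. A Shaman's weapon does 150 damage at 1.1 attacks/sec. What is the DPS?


DPS = damage * attack_speed
= 150 * 1.1
= 165.0

165.0 DPS


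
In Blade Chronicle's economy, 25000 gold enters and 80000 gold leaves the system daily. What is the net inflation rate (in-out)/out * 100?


Net gold = 25000 - 80000 = -55000
Inflation rate = net / sunk * 100 = -55000 / 80000 * 100
= -0.6875 * 100
= -68.75%

-68.75%


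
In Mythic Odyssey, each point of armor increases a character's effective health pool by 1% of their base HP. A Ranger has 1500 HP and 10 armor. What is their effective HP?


EHP = 1500 * (1 + 10/100)
= 1500 * (1 + 0.1)
= 1500 * 1.1
= 1650.0

1650.0 EHP


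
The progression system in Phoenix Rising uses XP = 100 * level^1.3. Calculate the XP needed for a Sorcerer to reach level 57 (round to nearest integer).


XP = 100 * level^1.3
Substitute level = 57:
XP = 100 * 57^1.3
= 100 * 191.7067
= 19171

19171 XP


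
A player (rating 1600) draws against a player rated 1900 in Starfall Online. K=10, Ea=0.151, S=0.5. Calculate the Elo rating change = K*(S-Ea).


Elo update: delta = K * (S - Ea), where S = 0.5 (draws)
S - Ea = 0.5 - 0.151 = 0.349
Rating change = 10 * 0.349
= 3.49

3.49 rating points


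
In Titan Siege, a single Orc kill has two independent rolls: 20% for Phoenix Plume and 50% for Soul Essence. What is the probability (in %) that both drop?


For independent events, P(both) = P(A) * P(B)
= 20% * 50%
= 1000 / 100 %
= 10.0%

10.0%


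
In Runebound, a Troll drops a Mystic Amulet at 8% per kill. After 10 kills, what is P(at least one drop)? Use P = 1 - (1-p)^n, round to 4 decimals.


P(at least one) = 1 - P(none) = 1 - (1-p)^n
p = 8/100 = 0.08
1 - p = 0.92
(1 - p)^10 = 0.92^10 = 0.434388
P(at least one) = 1 - 0.434388 = 0.5656

0.5656


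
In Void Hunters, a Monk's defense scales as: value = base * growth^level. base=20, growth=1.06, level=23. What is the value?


value = base * growth^level
= 20 * 1.06^23
= 20 * 3.8197497
= 76.39

76.39 defense


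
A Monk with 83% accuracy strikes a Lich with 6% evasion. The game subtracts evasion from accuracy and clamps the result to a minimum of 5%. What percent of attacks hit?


accuracy - evasion = 83 - 6 = 77
Apply floor: max(77, 5) = 77
Hit chance = 77%

77%


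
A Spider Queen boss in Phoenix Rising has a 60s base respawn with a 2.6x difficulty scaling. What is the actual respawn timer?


Respawn time = base * multiplier
= 60 * 2.6
= 156.0 seconds

156.0 seconds


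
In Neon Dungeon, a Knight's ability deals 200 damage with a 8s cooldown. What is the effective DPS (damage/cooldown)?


DPS = damage / cooldown
= 200 / 8
= 25.00

25.00 DPS


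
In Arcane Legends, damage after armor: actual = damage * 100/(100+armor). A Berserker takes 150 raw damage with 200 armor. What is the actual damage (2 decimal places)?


actual = 150 * 100 / (100 + 200)
= 150 * 100 / 300
= 15000 / 300
= 50.00

50.00 damage


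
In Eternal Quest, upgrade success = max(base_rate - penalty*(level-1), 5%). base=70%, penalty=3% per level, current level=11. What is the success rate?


raw_rate = 70 - 3 * (11 - 1)
= 70 - 3 * 10
= 70 - 30
= 40
Apply floor: max(40, 5) = 40%

40%


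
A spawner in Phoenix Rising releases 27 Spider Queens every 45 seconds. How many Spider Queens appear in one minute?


Spawns per minute = count * (60 / interval)
= 27 * (60 / 45)
= 27 * 1.3333
= 36.0

36.0 per minute


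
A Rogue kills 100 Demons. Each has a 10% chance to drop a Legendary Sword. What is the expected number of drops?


Expected drops = kills * (drop_rate / 100)
= 100 * (10 / 100)
= 100 * 0.1
= 10.0

10.0 drops


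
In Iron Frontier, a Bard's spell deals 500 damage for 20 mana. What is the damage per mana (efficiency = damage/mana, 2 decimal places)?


Efficiency = damage / mana
= 500 / 20
= 25.00

25.00 dmg/mana


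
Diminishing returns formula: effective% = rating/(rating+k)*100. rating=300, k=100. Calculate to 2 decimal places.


effective% = rating / (rating + k) * 100
= 300 / (300 + 100) * 100
= 300 / 400 * 100
= 0.75 * 100
= 75.00%

75.00%


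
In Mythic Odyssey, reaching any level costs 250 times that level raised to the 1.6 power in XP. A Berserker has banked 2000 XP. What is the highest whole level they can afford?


XP = 250 * level^1.6, so level = (XP / 250)^(1/1.6)
= (2000 / 250)^(1/1.6)
= 8.0^0.625
= 3.668
Floor: level = 3

level 3


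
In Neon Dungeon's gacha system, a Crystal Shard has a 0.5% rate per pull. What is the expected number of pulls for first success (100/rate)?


Expected pulls for a geometric distribution = 1/p = 100 / rate%
= 100 / 0.5
= 200.0

200.0 pulls


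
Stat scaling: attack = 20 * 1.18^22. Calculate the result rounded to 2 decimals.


value = base * growth^level
= 20 * 1.18^22
= 20 * 38.142061
= 762.84

762.84 attack


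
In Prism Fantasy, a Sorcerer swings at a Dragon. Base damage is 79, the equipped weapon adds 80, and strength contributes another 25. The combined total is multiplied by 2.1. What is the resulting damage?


Sum base + weapon + str = 79 + 80 + 25 = 184
Multiply by 2.1:
184 * 2.1 = 386.4

386.4 damage


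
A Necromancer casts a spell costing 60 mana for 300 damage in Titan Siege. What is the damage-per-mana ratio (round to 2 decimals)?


Efficiency = damage / mana
= 300 / 60
= 5.00

5.00 dmg/mana


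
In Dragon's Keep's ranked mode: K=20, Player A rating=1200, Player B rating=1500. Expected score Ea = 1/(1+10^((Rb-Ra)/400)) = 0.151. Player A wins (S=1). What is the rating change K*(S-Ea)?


Elo update: delta = K * (S - Ea), where S = 1 (wins)
S - Ea = 1 - 0.151 = 0.849
Rating change = 20 * 0.849
= 16.98

16.98 rating points


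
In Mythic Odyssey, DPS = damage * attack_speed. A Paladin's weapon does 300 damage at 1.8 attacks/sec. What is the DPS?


DPS = damage * attack_speed
= 300 * 1.8
= 540.0

540.0 DPS


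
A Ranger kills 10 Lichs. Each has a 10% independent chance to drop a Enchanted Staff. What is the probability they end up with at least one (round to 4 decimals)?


P(at least one) = 1 - P(none) = 1 - (1-p)^n
p = 10/100 = 0.1
1 - p = 0.9
(1 - p)^10 = 0.9^10 = 0.348678
P(at least one) = 1 - 0.348678 = 0.6513

0.6513


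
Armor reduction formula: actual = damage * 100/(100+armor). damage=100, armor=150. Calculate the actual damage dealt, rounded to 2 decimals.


actual = 100 * 100 / (100 + 150)
= 100 * 100 / 250
= 10000 / 250
= 40.00

40.00 damage


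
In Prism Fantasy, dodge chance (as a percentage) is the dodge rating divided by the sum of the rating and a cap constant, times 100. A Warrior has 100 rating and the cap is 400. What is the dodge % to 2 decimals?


dodge% = 100 / (100 + 400) * 100
= 100 / 500 * 100
= 0.2 * 100
= 20.00%

20.00%


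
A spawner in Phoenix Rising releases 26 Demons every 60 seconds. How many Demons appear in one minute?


Spawns per minute = count * (60 / interval)
= 26 * (60 / 60)
= 26 * 1.0
= 26.0

26.0 per minute


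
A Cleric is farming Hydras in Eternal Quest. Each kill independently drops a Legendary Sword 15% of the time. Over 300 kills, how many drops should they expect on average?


Expected drops = kills * (drop_rate / 100)
= 300 * (15 / 100)
= 300 * 0.15
= 45.0

45.0 drops


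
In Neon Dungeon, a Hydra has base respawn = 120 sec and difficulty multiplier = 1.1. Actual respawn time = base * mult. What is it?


Respawn time = base * multiplier
= 120 * 1.1
= 132.0 seconds

132.0 seconds


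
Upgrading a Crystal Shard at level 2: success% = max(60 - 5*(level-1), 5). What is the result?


raw_rate = 60 - 5 * (2 - 1)
= 60 - 5 * 1
= 60 - 5
= 55
Apply floor: max(55, 5) = 55%

55%


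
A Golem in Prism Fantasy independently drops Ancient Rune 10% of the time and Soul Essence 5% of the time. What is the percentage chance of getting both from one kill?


For independent events, P(both) = P(A) * P(B)
= 10% * 5%
= 50 / 100 %
= 0.5%

0.5%


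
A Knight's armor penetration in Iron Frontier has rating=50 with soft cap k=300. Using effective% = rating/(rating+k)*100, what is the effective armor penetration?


effective% = rating / (rating + k) * 100
= 50 / (50 + 300) * 100
= 50 / 350 * 100
= 0.142857 * 100
= 14.29%

14.29%


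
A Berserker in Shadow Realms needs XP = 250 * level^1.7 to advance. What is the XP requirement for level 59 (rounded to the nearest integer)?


XP = 250 * level^1.7
Substitute level = 59:
XP = 250 * 59^1.7
= 250 * 1024.3501
= 256088

256088 XP


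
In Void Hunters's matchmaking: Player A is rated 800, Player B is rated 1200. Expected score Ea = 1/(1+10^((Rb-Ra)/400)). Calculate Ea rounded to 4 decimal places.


Elo expected score: Ea = 1/(1 + 10^((Rb-Ra)/400))
Rb - Ra = 1200 - 800 = 400
(Rb-Ra)/400 = 400/400 = 1.0
10^1.0 = 10.0
Ea = 1/(1 + 10.0) = 1/11.0 = 0.0909

0.0909


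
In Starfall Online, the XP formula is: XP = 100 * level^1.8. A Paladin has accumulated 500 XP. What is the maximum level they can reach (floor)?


XP = 100 * level^1.8, so level = (XP / 100)^(1/1.8)
= (500 / 100)^(1/1.8)
= 5.0^0.5556
= 2.4452
Floor: level = 2

level 2


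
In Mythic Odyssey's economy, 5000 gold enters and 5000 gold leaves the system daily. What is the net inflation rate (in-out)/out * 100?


Net gold = 5000 - 5000 = 0
Inflation rate = net / sunk * 100 = 0 / 5000 * 100
= 0.0 * 100
= 0.00%

0.00%


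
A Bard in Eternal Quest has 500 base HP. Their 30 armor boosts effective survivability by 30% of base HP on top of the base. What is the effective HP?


EHP = 500 * (1 + 30/100)
= 500 * (1 + 0.3)
= 500 * 1.3
= 650.0

650.0 EHP


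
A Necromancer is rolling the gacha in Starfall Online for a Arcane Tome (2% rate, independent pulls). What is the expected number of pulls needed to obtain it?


Expected pulls for a geometric distribution = 1/p = 100 / rate%
= 100 / 2
= 50.0

50.0 pulls


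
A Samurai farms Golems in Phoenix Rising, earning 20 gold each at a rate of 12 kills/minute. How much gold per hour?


Gold per minute = 20 * 12 = 240
Gold per hour = 240 * 60 = 14400

14400 gold/hour


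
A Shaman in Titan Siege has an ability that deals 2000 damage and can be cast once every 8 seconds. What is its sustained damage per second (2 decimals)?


DPS = damage / cooldown
= 2000 / 8
= 250.00

250.00 DPS


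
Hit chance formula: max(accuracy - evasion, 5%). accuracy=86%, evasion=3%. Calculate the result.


accuracy - evasion = 86 - 3 = 83
Apply floor: max(83, 5) = 83
Hit chance = 83%

83%


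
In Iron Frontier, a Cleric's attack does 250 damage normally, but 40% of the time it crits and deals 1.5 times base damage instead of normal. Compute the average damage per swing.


E[dmg] = base * (1 + crit_chance * (crit_mult - 1))
cc as decimal = 40/100 = 0.4
cm - 1 = 1.5 - 1 = 0.5
Bonus factor = 0.4 * 0.5 = 0.2
Total multiplier = 1 + 0.2 = 1.2
Expected damage = 250 * 1.2 = 300.00

300.00 damage


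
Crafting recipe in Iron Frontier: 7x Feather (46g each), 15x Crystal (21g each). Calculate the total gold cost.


Cost breakdown:
  Feather: 7 * 46 = 322
  Crystal: 15 * 21 = 315
Total = 322 + 315 = 637

637 gold


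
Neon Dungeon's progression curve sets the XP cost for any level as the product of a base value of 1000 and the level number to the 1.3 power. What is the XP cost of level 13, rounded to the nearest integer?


XP = 1000 * level^1.3
Substitute level = 13:
XP = 1000 * 13^1.3
= 1000 * 28.06249998
= 28062

28062 XP


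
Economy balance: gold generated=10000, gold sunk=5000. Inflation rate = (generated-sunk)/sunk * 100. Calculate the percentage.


Net gold = 10000 - 5000 = 5000
Inflation rate = net / sunk * 100 = 5000 / 5000 * 100
= 1.0 * 100
= 100.00%

100.00%


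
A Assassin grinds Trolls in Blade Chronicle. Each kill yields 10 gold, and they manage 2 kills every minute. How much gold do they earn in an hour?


Gold per minute = 10 * 2 = 20
Gold per hour = 20 * 60 = 1200

1200 gold/hour


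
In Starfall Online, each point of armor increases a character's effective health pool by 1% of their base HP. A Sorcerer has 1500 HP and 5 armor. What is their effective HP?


EHP = 1500 * (1 + 5/100)
= 1500 * (1 + 0.05)
= 1500 * 1.05
= 1575.0

1575.0 EHP


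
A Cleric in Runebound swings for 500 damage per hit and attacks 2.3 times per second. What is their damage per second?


DPS = damage * attack_speed
= 500 * 2.3
= 1150.0

1150.0 DPS


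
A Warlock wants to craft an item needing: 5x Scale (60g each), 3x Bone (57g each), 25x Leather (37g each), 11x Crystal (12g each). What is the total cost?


Cost breakdown:
  Scale: 5 * 60 = 300
  Bone: 3 * 57 = 171
  Leather: 25 * 37 = 925
  Crystal: 11 * 12 = 132
Total = 300 + 171 + 925 + 132 = 1528

1528 gold


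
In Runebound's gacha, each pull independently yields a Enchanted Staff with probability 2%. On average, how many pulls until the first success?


Expected pulls for a geometric distribution = 1/p = 100 / rate%
= 100 / 2
= 50.0

50.0 pulls


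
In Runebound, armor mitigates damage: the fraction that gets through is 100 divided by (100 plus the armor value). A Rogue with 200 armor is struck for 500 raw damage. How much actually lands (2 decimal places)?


actual = 500 * 100 / (100 + 200)
= 500 * 100 / 300
= 50000 / 300
= 166.67

166.67 damage


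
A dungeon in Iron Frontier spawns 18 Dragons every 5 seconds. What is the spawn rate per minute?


Spawns per minute = count * (60 / interval)
= 18 * (60 / 5)
= 18 * 12.0
= 216.0

216.0 per minute


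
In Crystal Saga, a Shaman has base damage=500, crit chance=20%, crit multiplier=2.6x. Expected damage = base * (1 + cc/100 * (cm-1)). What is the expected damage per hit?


E[dmg] = base * (1 + crit_chance * (crit_mult - 1))
cc as decimal = 20/100 = 0.2
cm - 1 = 2.6 - 1 = 1.6
Bonus factor = 0.2 * 1.6 = 0.32
Total multiplier = 1 + 0.32 = 1.32
Expected damage = 500 * 1.32 = 660.00

660.00 damage


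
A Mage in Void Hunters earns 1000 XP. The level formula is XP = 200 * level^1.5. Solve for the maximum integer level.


XP = 200 * level^1.5, so level = (XP / 200)^(1/1.5)
= (1000 / 200)^(1/1.5)
= 5.0^0.6667
= 2.924
Floor: level = 2

level 2


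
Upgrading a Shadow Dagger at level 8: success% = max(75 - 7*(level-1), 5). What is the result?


raw_rate = 75 - 7 * (8 - 1)
= 75 - 7 * 7
= 75 - 49
= 26
Apply floor: max(26, 5) = 26%

26%


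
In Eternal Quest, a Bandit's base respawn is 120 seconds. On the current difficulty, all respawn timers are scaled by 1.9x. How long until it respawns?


Respawn time = base * multiplier
= 120 * 1.9
= 228.0 seconds

228.0 seconds


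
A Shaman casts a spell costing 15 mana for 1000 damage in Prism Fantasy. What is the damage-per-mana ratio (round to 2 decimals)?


Efficiency = damage / mana
= 1000 / 15
= 66.67

66.67 dmg/mana


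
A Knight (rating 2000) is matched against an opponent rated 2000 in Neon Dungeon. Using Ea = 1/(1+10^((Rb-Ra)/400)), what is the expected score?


Elo expected score: Ea = 1/(1 + 10^((Rb-Ra)/400))
Rb - Ra = 2000 - 2000 = 0
(Rb-Ra)/400 = 0/400 = 0.0
10^0.0 = 1.0
Ea = 1/(1 + 1.0) = 1/2.0 = 0.5000

0.5000


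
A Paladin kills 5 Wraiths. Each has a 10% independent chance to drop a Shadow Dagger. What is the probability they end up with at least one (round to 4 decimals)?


P(at least one) = 1 - P(none) = 1 - (1-p)^n
p = 10/100 = 0.1
1 - p = 0.9
(1 - p)^5 = 0.9^5 = 0.590490
P(at least one) = 1 - 0.590490 = 0.4095

0.4095


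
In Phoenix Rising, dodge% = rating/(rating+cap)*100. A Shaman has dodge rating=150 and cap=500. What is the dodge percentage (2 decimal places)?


dodge% = 150 / (150 + 500) * 100
= 150 / 650 * 100
= 0.230769 * 100
= 23.08%

23.08%


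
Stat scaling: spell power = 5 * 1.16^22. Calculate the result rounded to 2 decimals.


value = base * growth^level
= 5 * 1.16^22
= 5 * 26.186398
= 130.93

130.93 spell power


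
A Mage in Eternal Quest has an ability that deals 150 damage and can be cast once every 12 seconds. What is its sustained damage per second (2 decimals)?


DPS = damage / cooldown
= 150 / 12
= 12.50

12.50 DPS


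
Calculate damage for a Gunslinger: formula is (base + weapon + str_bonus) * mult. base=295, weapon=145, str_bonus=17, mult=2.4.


Sum base + weapon + str = 295 + 145 + 17 = 457
Multiply by 2.4:
457 * 2.4 = 1096.8

1096.8 damage


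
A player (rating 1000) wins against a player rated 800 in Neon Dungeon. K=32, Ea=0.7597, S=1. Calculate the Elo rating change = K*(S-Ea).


Elo update: delta = K * (S - Ea), where S = 1 (wins)
S - Ea = 1 - 0.7597 = 0.2403
Rating change = 32 * 0.2403
= 7.69

7.69 rating points


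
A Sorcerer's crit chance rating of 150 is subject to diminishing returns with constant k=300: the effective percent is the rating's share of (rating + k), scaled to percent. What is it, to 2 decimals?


effective% = rating / (rating + k) * 100
= 150 / (150 + 300) * 100
= 150 / 450 * 100
= 0.333333 * 100
= 33.33%

33.33%


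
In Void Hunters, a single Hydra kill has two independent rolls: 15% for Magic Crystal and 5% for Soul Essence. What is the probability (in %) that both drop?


For independent events, P(both) = P(A) * P(B)
= 15% * 5%
= 75 / 100 %
= 0.75%

0.75%


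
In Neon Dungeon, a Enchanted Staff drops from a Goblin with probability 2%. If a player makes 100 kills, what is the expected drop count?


Expected drops = kills * (drop_rate / 100)
= 100 * (2 / 100)
= 100 * 0.02
= 2.0

2.0 drops


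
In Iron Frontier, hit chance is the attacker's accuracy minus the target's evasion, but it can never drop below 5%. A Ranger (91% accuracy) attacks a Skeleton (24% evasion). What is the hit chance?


accuracy - evasion = 91 - 24 = 67
Apply floor: max(67, 5) = 67
Hit chance = 67%

67%


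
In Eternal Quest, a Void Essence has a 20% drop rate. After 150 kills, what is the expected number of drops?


Expected drops = kills * (drop_rate / 100)
= 150 * (20 / 100)
= 150 * 0.2
= 30.0

30.0 drops


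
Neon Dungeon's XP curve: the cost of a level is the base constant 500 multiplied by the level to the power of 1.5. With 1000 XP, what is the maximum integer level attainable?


XP = 500 * level^1.5, so level = (XP / 500)^(1/1.5)
= (1000 / 500)^(1/1.5)
= 2.0^0.6667
= 1.5874
Floor: level = 1

level 1


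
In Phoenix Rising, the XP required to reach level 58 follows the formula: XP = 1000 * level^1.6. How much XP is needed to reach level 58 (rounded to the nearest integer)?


XP = 1000 * level^1.6
Substitute level = 58:
XP = 1000 * 58^1.6
= 1000 * 662.9561
= 662956

662956 XP


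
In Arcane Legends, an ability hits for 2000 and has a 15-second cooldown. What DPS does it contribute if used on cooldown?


DPS = damage / cooldown
= 2000 / 15
= 133.33

133.33 DPS


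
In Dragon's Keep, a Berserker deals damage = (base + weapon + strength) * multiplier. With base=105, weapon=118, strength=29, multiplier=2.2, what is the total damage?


Sum base + weapon + str = 105 + 118 + 29 = 252
Multiply by 2.2:
252 * 2.2 = 554.4

554.4 damage


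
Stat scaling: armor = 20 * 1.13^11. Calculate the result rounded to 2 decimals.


value = base * growth^level
= 20 * 1.13^11
= 20 * 3.835861
= 76.72

76.72 armor


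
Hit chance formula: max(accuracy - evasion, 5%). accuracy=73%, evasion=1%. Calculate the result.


accuracy - evasion = 73 - 1 = 72
Apply floor: max(72, 5) = 72
Hit chance = 72%

72%


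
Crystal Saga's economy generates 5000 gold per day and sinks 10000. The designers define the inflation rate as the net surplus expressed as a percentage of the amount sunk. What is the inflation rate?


Net gold = 5000 - 10000 = -5000
Inflation rate = net / sunk * 100 = -5000 / 10000 * 100
= -0.5 * 100
= -50.00%

-50.00%


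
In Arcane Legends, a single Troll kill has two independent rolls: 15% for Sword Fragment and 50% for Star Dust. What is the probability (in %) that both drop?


For independent events, P(both) = P(A) * P(B)
= 15% * 50%
= 750 / 100 %
= 7.5%

7.5%


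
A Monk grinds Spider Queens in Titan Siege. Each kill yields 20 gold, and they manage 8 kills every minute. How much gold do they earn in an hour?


Gold per minute = 20 * 8 = 160
Gold per hour = 160 * 60 = 9600

9600 gold/hour


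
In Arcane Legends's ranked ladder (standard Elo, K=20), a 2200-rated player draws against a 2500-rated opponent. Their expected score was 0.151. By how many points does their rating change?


Elo update: delta = K * (S - Ea), where S = 0.5 (draws)
S - Ea = 0.5 - 0.151 = 0.349
Rating change = 20 * 0.349
= 6.98

6.98 rating points


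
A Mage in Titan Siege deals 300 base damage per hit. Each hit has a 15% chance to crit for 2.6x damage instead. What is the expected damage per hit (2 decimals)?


E[dmg] = base * (1 + crit_chance * (crit_mult - 1))
cc as decimal = 15/100 = 0.15
cm - 1 = 2.6 - 1 = 1.6
Bonus factor = 0.15 * 1.6 = 0.24
Total multiplier = 1 + 0.24 = 1.24
Expected damage = 300 * 1.24 = 372.00

372.00 damage


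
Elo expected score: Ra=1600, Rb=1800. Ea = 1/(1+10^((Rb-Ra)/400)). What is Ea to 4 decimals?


Elo expected score: Ea = 1/(1 + 10^((Rb-Ra)/400))
Rb - Ra = 1800 - 1600 = 200
(Rb-Ra)/400 = 200/400 = 0.5
10^0.5 = 3.162278
Ea = 1/(1 + 3.162278) = 1/4.162278 = 0.2403

0.2403


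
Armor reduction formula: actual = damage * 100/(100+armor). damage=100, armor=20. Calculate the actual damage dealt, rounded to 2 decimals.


actual = 100 * 100 / (100 + 20)
= 100 * 100 / 120
= 10000 / 120
= 83.33

83.33 damage


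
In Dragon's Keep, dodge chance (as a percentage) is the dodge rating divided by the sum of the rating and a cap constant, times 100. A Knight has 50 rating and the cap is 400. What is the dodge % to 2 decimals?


dodge% = 50 / (50 + 400) * 100
= 50 / 450 * 100
= 0.111111 * 100
= 11.11%

11.11%


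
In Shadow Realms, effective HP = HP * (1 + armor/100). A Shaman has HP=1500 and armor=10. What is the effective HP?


EHP = 1500 * (1 + 10/100)
= 1500 * (1 + 0.1)
= 1500 * 1.1
= 1650.0

1650.0 EHP


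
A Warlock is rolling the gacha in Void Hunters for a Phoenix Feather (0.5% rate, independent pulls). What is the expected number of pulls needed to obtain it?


Expected pulls for a geometric distribution = 1/p = 100 / rate%
= 100 / 0.5
= 200.0

200.0 pulls


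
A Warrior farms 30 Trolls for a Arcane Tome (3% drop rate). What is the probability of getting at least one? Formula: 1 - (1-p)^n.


P(at least one) = 1 - P(none) = 1 - (1-p)^n
p = 3/100 = 0.03
1 - p = 0.97
(1 - p)^30 = 0.97^30 = 0.401007
P(at least one) = 1 - 0.401007 = 0.5990

0.5990


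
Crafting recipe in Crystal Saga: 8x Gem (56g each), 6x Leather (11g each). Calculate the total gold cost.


Cost breakdown:
  Gem: 8 * 56 = 448
  Leather: 6 * 11 = 66
Total = 448 + 66 = 514

514 gold


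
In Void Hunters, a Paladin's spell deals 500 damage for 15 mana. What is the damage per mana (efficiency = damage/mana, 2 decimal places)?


Efficiency = damage / mana
= 500 / 15
= 33.33

33.33 dmg/mana


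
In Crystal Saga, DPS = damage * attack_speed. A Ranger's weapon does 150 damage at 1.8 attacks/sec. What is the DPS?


DPS = damage * attack_speed
= 150 * 1.8
= 270.0

270.0 DPS


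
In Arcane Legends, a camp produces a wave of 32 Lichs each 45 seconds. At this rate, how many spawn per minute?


Spawns per minute = count * (60 / interval)
= 32 * (60 / 45)
= 32 * 1.3333
= 42.67

42.67 per minute


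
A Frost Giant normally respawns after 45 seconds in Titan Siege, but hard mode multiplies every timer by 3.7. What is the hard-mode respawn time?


Respawn time = base * multiplier
= 45 * 3.7
= 166.5 seconds

166.5 seconds


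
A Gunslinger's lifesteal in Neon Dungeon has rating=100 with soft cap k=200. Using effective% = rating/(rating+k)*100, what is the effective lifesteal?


effective% = rating / (rating + k) * 100
= 100 / (100 + 200) * 100
= 100 / 300 * 100
= 0.333333 * 100
= 33.33%

33.33%


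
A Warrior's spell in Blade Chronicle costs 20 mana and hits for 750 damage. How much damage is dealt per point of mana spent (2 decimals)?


Efficiency = damage / mana
= 750 / 20
= 37.50

37.50 dmg/mana


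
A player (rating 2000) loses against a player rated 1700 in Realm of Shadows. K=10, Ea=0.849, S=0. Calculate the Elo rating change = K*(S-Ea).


Elo update: delta = K * (S - Ea), where S = 0 (loses)
S - Ea = 0 - 0.849 = -0.849
Rating change = 10 * -0.849
= -8.49

-8.49 rating points


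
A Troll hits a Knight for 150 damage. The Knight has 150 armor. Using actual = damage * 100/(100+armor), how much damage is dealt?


actual = 150 * 100 / (100 + 150)
= 150 * 100 / 250
= 15000 / 250
= 60.00

60.00 damage


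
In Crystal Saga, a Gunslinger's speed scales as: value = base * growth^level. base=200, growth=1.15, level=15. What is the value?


value = base * growth^level
= 200 * 1.15^15
= 200 * 8.137062
= 1627.41

1627.41 speed


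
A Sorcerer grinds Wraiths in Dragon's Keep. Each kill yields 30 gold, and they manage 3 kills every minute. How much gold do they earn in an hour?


Gold per minute = 30 * 3 = 90
Gold per hour = 90 * 60 = 5400

5400 gold/hour


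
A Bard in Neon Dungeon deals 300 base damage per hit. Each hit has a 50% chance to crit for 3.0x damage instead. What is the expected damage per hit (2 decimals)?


E[dmg] = base * (1 + crit_chance * (crit_mult - 1))
cc as decimal = 50/100 = 0.5
cm - 1 = 3.0 - 1 = 2.0
Bonus factor = 0.5 * 2.0 = 1.0
Total multiplier = 1 + 1.0 = 2.0
Expected damage = 300 * 2.0 = 600.00

600.00 damage


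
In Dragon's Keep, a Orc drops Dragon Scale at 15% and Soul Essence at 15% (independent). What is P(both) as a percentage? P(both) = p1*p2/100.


For independent events, P(both) = P(A) * P(B)
= 15% * 15%
= 225 / 100 %
= 2.25%

2.25%


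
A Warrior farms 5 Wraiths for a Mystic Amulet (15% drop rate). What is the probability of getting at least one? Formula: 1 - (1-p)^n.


P(at least one) = 1 - P(none) = 1 - (1-p)^n
p = 15/100 = 0.15
1 - p = 0.85
(1 - p)^5 = 0.85^5 = 0.443705
P(at least one) = 1 - 0.443705 = 0.5563

0.5563


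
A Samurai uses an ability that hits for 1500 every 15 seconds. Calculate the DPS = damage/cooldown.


DPS = damage / cooldown
= 1500 / 15
= 100.00

100.00 DPS


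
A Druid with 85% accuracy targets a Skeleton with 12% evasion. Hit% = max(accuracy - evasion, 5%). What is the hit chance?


accuracy - evasion = 85 - 12 = 73
Apply floor: max(73, 5) = 73
Hit chance = 73%

73%


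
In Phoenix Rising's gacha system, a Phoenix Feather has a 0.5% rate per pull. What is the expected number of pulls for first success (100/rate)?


Expected pulls for a geometric distribution = 1/p = 100 / rate%
= 100 / 0.5
= 200.0

200.0 pulls


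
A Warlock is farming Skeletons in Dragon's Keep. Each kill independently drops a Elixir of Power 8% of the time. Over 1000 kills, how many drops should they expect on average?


Expected drops = kills * (drop_rate / 100)
= 1000 * (8 / 100)
= 1000 * 0.08
= 80.0

80.0 drops


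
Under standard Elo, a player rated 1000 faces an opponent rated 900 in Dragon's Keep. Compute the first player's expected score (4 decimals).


Elo expected score: Ea = 1/(1 + 10^((Rb-Ra)/400))
Rb - Ra = 900 - 1000 = -100
(Rb-Ra)/400 = -100/400 = -0.25
10^-0.25 = 0.562341
Ea = 1/(1 + 0.562341) = 1/1.562341 = 0.6401

0.6401


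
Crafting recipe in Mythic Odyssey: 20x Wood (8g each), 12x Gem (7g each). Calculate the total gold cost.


Cost breakdown:
  Wood: 20 * 8 = 160
  Gem: 12 * 7 = 84
Total = 160 + 84 = 244

244 gold


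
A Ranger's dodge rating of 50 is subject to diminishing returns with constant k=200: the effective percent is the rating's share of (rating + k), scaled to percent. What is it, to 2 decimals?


effective% = rating / (rating + k) * 100
= 50 / (50 + 200) * 100
= 50 / 250 * 100
= 0.2 * 100
= 20.00%

20.00%


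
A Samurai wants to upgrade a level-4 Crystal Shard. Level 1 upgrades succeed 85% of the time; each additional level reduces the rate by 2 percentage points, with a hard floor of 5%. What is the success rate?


raw_rate = 85 - 2 * (4 - 1)
= 85 - 2 * 3
= 85 - 6
= 79
Apply floor: max(79, 5) = 79%

79%


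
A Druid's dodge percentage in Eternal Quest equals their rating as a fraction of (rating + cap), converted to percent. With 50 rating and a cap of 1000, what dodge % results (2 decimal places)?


dodge% = 50 / (50 + 1000) * 100
= 50 / 1050 * 100
= 0.047619 * 100
= 4.76%

4.76%


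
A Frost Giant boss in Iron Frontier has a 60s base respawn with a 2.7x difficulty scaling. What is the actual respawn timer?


Respawn time = base * multiplier
= 60 * 2.7
= 162.0 seconds

162.0 seconds


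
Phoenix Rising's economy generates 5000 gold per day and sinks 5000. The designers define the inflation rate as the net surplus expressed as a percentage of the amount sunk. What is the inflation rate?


Net gold = 5000 - 5000 = 0
Inflation rate = net / sunk * 100 = 0 / 5000 * 100
= 0.0 * 100
= 0.00%

0.00%


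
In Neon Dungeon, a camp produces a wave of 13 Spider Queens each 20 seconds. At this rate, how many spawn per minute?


Spawns per minute = count * (60 / interval)
= 13 * (60 / 20)
= 13 * 3.0
= 39.0

39.0 per minute


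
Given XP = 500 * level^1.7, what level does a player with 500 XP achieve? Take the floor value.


XP = 500 * level^1.7, so level = (XP / 500)^(1/1.7)
= (500 / 500)^(1/1.7)
= 1.0^0.5882
= 1.0
Floor: level = 1

level 1


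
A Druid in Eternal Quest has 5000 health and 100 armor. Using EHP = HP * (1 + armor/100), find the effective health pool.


EHP = 5000 * (1 + 100/100)
= 5000 * (1 + 1.0)
= 5000 * 2.0
= 10000.0

10000.0 EHP


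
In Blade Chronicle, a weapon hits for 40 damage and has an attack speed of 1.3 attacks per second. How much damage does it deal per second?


DPS = damage * attack_speed
= 40 * 1.3
= 52.0

52.0 DPS


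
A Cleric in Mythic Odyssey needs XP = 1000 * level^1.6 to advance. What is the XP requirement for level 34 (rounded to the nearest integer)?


XP = 1000 * level^1.6
Substitute level = 34:
XP = 1000 * 34^1.6
= 1000 * 282.0761
= 282076

282076 XP


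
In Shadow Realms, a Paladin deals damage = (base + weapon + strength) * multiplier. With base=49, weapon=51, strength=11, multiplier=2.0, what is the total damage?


Sum base + weapon + str = 49 + 51 + 11 = 111
Multiply by 2.0:
111 * 2.0 = 222.0

222.0 damage


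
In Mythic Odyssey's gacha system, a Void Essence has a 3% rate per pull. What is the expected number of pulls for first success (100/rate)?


Expected pulls for a geometric distribution = 1/p = 100 / rate%
= 100 / 3
= 33.33

33.33 pulls


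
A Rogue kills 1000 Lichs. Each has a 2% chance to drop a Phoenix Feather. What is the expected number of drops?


Expected drops = kills * (drop_rate / 100)
= 1000 * (2 / 100)
= 1000 * 0.02
= 20.0

20.0 drops


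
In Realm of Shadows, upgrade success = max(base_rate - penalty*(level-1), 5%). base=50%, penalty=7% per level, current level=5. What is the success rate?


raw_rate = 50 - 7 * (5 - 1)
= 50 - 7 * 4
= 50 - 28
= 22
Apply floor: max(22, 5) = 22%

22%


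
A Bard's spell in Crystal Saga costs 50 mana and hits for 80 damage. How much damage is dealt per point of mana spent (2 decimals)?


Efficiency = damage / mana
= 80 / 50
= 1.60

1.60 dmg/mana


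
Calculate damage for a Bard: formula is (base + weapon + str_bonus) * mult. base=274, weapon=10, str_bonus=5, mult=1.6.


Sum base + weapon + str = 274 + 10 + 5 = 289
Multiply by 1.6:
289 * 1.6 = 462.4

462.4 damage


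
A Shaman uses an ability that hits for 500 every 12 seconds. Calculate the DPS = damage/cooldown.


DPS = damage / cooldown
= 500 / 12
= 41.67

41.67 DPS


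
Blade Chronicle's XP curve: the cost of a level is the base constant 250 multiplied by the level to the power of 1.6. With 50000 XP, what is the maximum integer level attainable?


XP = 250 * level^1.6, so level = (XP / 250)^(1/1.6)
= (50000 / 250)^(1/1.6)
= 200.0^0.625
= 27.4248
Floor: level = 27

level 27


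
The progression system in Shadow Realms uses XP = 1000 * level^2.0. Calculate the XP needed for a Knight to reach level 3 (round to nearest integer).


XP = 1000 * level^2.0
Substitute level = 3:
XP = 1000 * 3^2.0
= 1000 * 9.0
= 9000

9000 XP


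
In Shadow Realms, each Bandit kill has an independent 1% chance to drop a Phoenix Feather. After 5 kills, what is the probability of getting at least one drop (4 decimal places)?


P(at least one) = 1 - P(none) = 1 - (1-p)^n
p = 1/100 = 0.01
1 - p = 0.99
(1 - p)^5 = 0.99^5 = 0.950990
P(at least one) = 1 - 0.950990 = 0.0490

0.0490


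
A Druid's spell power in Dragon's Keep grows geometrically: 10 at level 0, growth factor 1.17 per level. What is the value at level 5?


value = base * growth^level
= 10 * 1.17^5
= 10 * 2.192448
= 21.92

21.92 spell power


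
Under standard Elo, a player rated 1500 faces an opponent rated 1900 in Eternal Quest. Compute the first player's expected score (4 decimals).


Elo expected score: Ea = 1/(1 + 10^((Rb-Ra)/400))
Rb - Ra = 1900 - 1500 = 400
(Rb-Ra)/400 = 400/400 = 1.0
10^1.0 = 10.0
Ea = 1/(1 + 10.0) = 1/11.0 = 0.0909

0.0909


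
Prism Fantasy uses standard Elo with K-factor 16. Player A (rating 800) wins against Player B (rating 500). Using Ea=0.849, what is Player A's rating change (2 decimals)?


Elo update: delta = K * (S - Ea), where S = 1 (wins)
S - Ea = 1 - 0.849 = 0.151
Rating change = 16 * 0.151
= 2.42

2.42 rating points


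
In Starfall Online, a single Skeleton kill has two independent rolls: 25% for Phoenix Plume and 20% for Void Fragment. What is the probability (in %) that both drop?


For independent events, P(both) = P(A) * P(B)
= 25% * 20%
= 500 / 100 %
= 5.0%

5.0%


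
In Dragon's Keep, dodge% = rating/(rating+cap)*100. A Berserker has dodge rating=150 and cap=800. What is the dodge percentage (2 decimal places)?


dodge% = 150 / (150 + 800) * 100
= 150 / 950 * 100
= 0.157895 * 100
= 15.79%

15.79%


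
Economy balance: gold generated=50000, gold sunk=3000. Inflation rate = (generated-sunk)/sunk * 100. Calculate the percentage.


Net gold = 50000 - 3000 = 47000
Inflation rate = net / sunk * 100 = 47000 / 3000 * 100
= 15.666667 * 100
= 1566.67%

1566.67%


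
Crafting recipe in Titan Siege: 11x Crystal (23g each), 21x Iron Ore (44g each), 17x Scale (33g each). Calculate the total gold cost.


Cost breakdown:
  Crystal: 11 * 23 = 253
  Iron Ore: 21 * 44 = 924
  Scale: 17 * 33 = 561
Total = 253 + 924 + 561 = 1738

1738 gold


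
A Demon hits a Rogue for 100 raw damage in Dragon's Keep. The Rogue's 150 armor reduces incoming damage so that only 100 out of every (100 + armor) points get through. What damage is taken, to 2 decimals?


actual = 100 * 100 / (100 + 150)
= 100 * 100 / 250
= 10000 / 250
= 40.00

40.00 damage


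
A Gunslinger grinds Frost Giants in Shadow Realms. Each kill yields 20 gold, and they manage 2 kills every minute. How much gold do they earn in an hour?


Gold per minute = 20 * 2 = 40
Gold per hour = 40 * 60 = 2400

2400 gold/hour


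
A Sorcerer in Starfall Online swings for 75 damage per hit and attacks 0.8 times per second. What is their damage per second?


DPS = damage * attack_speed
= 75 * 0.8
= 60.0

60.0 DPS


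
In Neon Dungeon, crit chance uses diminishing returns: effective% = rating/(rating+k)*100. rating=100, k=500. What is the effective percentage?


effective% = rating / (rating + k) * 100
= 100 / (100 + 500) * 100
= 100 / 600 * 100
= 0.166667 * 100
= 16.67%

16.67%


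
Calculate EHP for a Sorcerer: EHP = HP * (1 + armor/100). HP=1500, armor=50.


EHP = 1500 * (1 + 50/100)
= 1500 * (1 + 0.5)
= 1500 * 1.5
= 2250.0

2250.0 EHP


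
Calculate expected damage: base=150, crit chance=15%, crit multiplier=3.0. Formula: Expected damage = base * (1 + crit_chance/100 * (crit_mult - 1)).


E[dmg] = base * (1 + crit_chance * (crit_mult - 1))
cc as decimal = 15/100 = 0.15
cm - 1 = 3.0 - 1 = 2.0
Bonus factor = 0.15 * 2.0 = 0.3
Total multiplier = 1 + 0.3 = 1.3
Expected damage = 150 * 1.3 = 195.00

195.00 damage


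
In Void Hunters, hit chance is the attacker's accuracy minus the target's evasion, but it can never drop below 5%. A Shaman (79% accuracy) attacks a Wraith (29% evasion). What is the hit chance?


accuracy - evasion = 79 - 29 = 50
Apply floor: max(50, 5) = 50
Hit chance = 50%

50%


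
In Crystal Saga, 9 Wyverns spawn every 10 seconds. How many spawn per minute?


Spawns per minute = count * (60 / interval)
= 9 * (60 / 10)
= 9 * 6.0
= 54.0

54.0 per minute


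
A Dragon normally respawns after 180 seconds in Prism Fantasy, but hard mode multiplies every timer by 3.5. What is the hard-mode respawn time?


Respawn time = base * multiplier
= 180 * 3.5
= 630.0 seconds

630.0 seconds


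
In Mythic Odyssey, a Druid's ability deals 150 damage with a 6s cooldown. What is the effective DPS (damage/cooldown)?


DPS = damage / cooldown
= 150 / 6
= 25.00

25.00 DPS


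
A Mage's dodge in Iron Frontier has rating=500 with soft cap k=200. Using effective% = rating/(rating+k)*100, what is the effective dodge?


effective% = rating / (rating + k) * 100
= 500 / (500 + 200) * 100
= 500 / 700 * 100
= 0.714286 * 100
= 71.43%

71.43%


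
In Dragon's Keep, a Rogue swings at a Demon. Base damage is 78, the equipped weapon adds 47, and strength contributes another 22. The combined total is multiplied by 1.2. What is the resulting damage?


Sum base + weapon + str = 78 + 47 + 22 = 147
Multiply by 1.2:
147 * 1.2 = 176.4

176.4 damage


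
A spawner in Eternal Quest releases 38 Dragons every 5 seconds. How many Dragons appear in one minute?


Spawns per minute = count * (60 / interval)
= 38 * (60 / 5)
= 38 * 12.0
= 456.0

456.0 per minute


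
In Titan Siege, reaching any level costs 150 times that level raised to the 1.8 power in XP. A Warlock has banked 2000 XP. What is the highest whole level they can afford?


XP = 150 * level^1.8, so level = (XP / 150)^(1/1.8)
= (2000 / 150)^(1/1.8)
= 13.3333^0.5556
= 4.2166
Floor: level = 4

level 4


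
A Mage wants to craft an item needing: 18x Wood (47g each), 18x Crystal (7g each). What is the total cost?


Cost breakdown:
  Wood: 18 * 47 = 846
  Crystal: 18 * 7 = 126
Total = 846 + 126 = 972

972 gold


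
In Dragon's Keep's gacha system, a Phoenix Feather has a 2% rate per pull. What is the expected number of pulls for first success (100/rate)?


Expected pulls for a geometric distribution = 1/p = 100 / rate%
= 100 / 2
= 50.0

50.0 pulls


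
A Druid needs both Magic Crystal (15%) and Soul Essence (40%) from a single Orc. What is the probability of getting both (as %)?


For independent events, P(both) = P(A) * P(B)
= 15% * 40%
= 600 / 100 %
= 6.0%

6.0%
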